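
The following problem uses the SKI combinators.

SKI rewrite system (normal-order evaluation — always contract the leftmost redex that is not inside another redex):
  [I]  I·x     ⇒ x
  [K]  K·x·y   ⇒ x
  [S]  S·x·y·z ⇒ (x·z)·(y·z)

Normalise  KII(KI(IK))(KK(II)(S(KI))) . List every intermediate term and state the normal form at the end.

Answer: normal form = K(S(KI))  (in 5 steps)

Derivation:
  start: KII(KI(IK))(KK(II)(S(KI)))
  [1] I(KI(IK))(KK(II)(S(KI)))
  [2] KI(IK)(KK(II)(S(KI)))
  [3] I(KK(II)(S(KI)))
  [4] KK(II)(S(KI))
  [5] K(S(KI))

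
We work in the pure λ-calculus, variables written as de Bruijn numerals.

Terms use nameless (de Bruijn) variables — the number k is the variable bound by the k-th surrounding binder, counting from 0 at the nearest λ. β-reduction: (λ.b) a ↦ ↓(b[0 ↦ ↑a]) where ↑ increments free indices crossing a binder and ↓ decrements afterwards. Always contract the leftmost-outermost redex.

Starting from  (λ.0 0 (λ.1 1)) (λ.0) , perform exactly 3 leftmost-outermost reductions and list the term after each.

Answer: after 3 steps: λ.(λ.0) (λ.0)

Reduction:
  start: (λ.0 0 (λ.1 1)) (λ.0)
  →1  (λ.0) (λ.0) (λ.(λ.0) (λ.0))
  →2  (λ.0) (λ.(λ.0) (λ.0))
  →3  λ.(λ.0) (λ.0)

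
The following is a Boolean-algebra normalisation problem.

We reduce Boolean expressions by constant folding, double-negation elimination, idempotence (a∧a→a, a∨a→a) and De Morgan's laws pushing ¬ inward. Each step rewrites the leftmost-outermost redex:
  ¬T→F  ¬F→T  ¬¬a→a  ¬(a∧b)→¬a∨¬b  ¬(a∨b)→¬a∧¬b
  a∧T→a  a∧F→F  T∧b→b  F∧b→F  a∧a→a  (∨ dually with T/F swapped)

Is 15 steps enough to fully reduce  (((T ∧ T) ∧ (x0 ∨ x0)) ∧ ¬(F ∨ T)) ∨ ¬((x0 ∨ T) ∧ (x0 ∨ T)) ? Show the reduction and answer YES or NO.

Answer: YES — reaches normal form F in 14 ≤ 15 steps

Reduction:
  start: (((T ∧ T) ∧ (x0 ∨ x0)) ∧ ¬(F ∨ T)) ∨ ¬((x0 ∨ T) ∧ (x0 ∨ T))
  [1] ((T ∧ (x0 ∨ x0)) ∧ ¬(F ∨ T)) ∨ ¬((x0 ∨ T) ∧ (x0 ∨ T))
  [2] ((x0 ∨ x0) ∧ ¬(F ∨ T)) ∨ ¬((x0 ∨ T) ∧ (x0 ∨ T))
  [3] (x0 ∧ ¬(F ∨ T)) ∨ ¬((x0 ∨ T) ∧ (x0 ∨ T))
  [4] (x0 ∧ (¬F ∧ ¬T)) ∨ ¬((x0 ∨ T) ∧ (x0 ∨ T))
  [5] (x0 ∧ (T ∧ ¬T)) ∨ ¬((x0 ∨ T) ∧ (x0 ∨ T))
  [6] (x0 ∧ ¬T) ∨ ¬((x0 ∨ T) ∧ (x0 ∨ T))
  [7] (x0 ∧ F) ∨ ¬((x0 ∨ T) ∧ (x0 ∨ T))
  [8] F ∨ ¬((x0 ∨ T) ∧ (x0 ∨ T))
  [9] ¬((x0 ∨ T) ∧ (x0 ∨ T))
  [10] ¬(x0 ∨ T) ∨ ¬(x0 ∨ T)
  [11] ¬(x0 ∨ T)
  [12] ¬x0 ∧ ¬T
  [13] ¬x0 ∧ F
  [14] F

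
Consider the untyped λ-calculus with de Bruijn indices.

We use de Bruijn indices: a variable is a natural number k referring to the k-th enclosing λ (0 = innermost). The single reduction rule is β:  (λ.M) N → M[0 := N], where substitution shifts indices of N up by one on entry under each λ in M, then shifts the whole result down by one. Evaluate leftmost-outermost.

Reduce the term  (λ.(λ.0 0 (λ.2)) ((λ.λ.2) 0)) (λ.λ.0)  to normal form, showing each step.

  start: (λ.(λ.0 0 (λ.2)) ((λ.λ.2) 0)) (λ.λ.0)
  →1  (λ.0 0 (λ.λ.λ.0)) ((λ.λ.λ.λ.0) (λ.λ.0))
  →2  (λ.λ.λ.λ.0) (λ.λ.0) ((λ.λ.λ.λ.0) (λ.λ.0)) (λ.λ.λ.0)
  →3  (λ.λ.λ.0) ((λ.λ.λ.λ.0) (λ.λ.0)) (λ.λ.λ.0)
  →4  (λ.λ.0) (λ.λ.λ.0)
  →5  λ.0

Answer: normal form = λ.0  (in 5 steps)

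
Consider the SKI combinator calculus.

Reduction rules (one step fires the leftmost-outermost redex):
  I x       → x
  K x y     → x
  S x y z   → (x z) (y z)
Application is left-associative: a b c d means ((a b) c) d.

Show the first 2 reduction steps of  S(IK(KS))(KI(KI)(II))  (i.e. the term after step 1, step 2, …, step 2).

Answer: after 2 steps: S(K(KS))(I(II))

Working:
  start: S(IK(KS))(KI(KI)(II))
  step 1: S(K(KS))(KI(KI)(II))
  step 2: S(K(KS))(I(II))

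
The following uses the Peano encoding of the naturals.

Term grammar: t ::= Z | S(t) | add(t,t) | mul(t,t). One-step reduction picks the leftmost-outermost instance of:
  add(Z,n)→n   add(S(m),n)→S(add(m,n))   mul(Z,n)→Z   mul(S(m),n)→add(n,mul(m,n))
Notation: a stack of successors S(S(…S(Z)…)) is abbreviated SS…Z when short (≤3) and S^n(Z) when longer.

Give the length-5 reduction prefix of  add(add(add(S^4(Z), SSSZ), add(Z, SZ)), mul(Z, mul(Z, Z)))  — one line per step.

Answer: after 5 steps: S(add(S(add(add(SSZ, SSSZ), add(Z, SZ))), mul(Z, mul(Z, Z))))

Working:
  start: add(add(add(S^4(Z), SSSZ), add(Z, SZ)), mul(Z, mul(Z, Z)))
  →1  add(add(S(add(SSSZ, SSSZ)), add(Z, SZ)), mul(Z, mul(Z, Z)))
  →2  add(S(add(add(SSSZ, SSSZ), add(Z, SZ))), mul(Z, mul(Z, Z)))
  →3  S(add(add(add(SSSZ, SSSZ), add(Z, SZ)), mul(Z, mul(Z, Z))))
  →4  S(add(add(S(add(SSZ, SSSZ)), add(Z, SZ)), mul(Z, mul(Z, Z))))
  →5  S(add(S(add(add(SSZ, SSSZ), add(Z, SZ))), mul(Z, mul(Z, Z))))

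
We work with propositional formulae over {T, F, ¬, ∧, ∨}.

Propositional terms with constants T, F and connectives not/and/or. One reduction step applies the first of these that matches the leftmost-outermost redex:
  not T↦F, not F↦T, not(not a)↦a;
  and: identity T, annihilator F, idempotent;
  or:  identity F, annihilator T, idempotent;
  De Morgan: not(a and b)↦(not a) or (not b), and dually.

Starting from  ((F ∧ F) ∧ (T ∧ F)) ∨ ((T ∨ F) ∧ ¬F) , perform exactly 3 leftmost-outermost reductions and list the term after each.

  start: ((F ∧ F) ∧ (T ∧ F)) ∨ ((T ∨ F) ∧ ¬F)
  step 1: (F ∧ (T ∧ F)) ∨ ((T ∨ F) ∧ ¬F)
  step 2: F ∨ ((T ∨ F) ∧ ¬F)
  step 3: (T ∨ F) ∧ ¬F

Answer: after 3 steps: (T ∨ F) ∧ ¬F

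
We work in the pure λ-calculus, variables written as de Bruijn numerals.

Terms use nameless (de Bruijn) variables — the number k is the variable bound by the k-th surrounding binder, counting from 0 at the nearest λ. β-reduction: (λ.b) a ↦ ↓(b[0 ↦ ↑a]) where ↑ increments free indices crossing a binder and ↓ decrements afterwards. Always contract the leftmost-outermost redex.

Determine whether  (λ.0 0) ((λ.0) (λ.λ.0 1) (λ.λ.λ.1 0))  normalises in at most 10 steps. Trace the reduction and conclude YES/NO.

Answer: YES — reaches normal form λ.λ.1 0 in 8 ≤ 10 steps

Derivation:
  start: (λ.0 0) ((λ.0) (λ.λ.0 1) (λ.λ.λ.1 0))
  step 1: (λ.0) (λ.λ.0 1) (λ.λ.λ.1 0) ((λ.0) (λ.λ.0 1) (λ.λ.λ.1 0))
  step 2: (λ.λ.0 1) (λ.λ.λ.1 0) ((λ.0) (λ.λ.0 1) (λ.λ.λ.1 0))
  step 3: (λ.0 (λ.λ.λ.1 0)) ((λ.0) (λ.λ.0 1) (λ.λ.λ.1 0))
  step 4: (λ.0) (λ.λ.0 1) (λ.λ.λ.1 0) (λ.λ.λ.1 0)
  step 5: (λ.λ.0 1) (λ.λ.λ.1 0) (λ.λ.λ.1 0)
  step 6: (λ.0 (λ.λ.λ.1 0)) (λ.λ.λ.1 0)
  step 7: (λ.λ.λ.1 0) (λ.λ.λ.1 0)
  step 8: λ.λ.1 0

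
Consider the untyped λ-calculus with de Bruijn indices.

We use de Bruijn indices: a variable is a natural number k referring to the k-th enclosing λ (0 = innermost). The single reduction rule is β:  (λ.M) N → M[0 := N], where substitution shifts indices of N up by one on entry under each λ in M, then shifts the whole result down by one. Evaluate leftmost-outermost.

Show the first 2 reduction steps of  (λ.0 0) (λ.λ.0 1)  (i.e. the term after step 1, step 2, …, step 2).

Answer: after 2 steps: λ.0 (λ.λ.0 1)

Derivation:
  start: (λ.0 0) (λ.λ.0 1)
  step 1: (λ.λ.0 1) (λ.λ.0 1)
  step 2: λ.0 (λ.λ.0 1)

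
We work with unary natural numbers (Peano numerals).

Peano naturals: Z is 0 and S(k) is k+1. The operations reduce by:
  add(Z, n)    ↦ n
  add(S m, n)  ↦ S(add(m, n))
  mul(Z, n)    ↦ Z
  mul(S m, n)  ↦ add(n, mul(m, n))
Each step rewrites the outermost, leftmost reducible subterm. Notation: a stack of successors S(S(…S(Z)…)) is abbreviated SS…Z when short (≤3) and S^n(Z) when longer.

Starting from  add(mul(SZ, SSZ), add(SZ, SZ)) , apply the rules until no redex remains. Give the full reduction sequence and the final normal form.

Answer: normal form = S^4(Z)  (in 10 steps)

Derivation:
  start: add(mul(SZ, SSZ), add(SZ, SZ))
  step 1: add(add(SSZ, mul(Z, SSZ)), add(SZ, SZ))
  step 2: add(S(add(SZ, mul(Z, SSZ))), add(SZ, SZ))
  step 3: S(add(add(SZ, mul(Z, SSZ)), add(SZ, SZ)))
  step 4: S(add(S(add(Z, mul(Z, SSZ))), add(SZ, SZ)))
  step 5: S(S(add(add(Z, mul(Z, SSZ)), add(SZ, SZ))))
  step 6: S(S(add(mul(Z, SSZ), add(SZ, SZ))))
  step 7: S(S(add(Z, add(SZ, SZ))))
  step 8: S(S(add(SZ, SZ)))
  step 9: S(S(S(add(Z, SZ))))
  step 10: S^4(Z)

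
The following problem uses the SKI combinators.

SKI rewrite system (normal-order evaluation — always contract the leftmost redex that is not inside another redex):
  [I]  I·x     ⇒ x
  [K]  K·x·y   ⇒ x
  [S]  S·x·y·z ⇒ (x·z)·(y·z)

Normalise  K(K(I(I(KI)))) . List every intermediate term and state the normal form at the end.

Answer: normal form = K(K(KI))  (in 2 steps)

Working:
  start: K(K(I(I(KI))))
  →1  K(K(I(KI)))
  →2  K(K(KI))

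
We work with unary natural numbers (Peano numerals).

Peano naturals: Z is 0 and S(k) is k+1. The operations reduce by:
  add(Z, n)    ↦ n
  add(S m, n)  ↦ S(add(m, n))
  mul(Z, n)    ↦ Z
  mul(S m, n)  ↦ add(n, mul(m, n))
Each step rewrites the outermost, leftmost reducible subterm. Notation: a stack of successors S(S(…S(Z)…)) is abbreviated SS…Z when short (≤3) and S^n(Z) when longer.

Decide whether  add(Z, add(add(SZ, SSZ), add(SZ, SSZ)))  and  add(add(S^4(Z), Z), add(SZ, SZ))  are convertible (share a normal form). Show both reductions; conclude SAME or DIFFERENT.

Answer: SAME — A ⇓ S^6(Z), B ⇓ S^6(Z)

Working:
Term A:
  start: add(Z, add(add(SZ, SSZ), add(SZ, SSZ)))
  →1  add(add(SZ, SSZ), add(SZ, SSZ))
  →2  add(S(add(Z, SSZ)), add(SZ, SSZ))
  →3  S(add(add(Z, SSZ), add(SZ, SSZ)))
  →4  S(add(SSZ, add(SZ, SSZ)))
  →5  S(S(add(SZ, add(SZ, SSZ))))
  →6  S(S(S(add(Z, add(SZ, SSZ)))))
  →7  S(S(S(add(SZ, SSZ))))
  →8  S(S(S(S(add(Z, SSZ)))))
  →9  S^6(Z)

Term B:
  start: add(add(S^4(Z), Z), add(SZ, SZ))
  →1  add(S(add(SSSZ, Z)), add(SZ, SZ))
  →2  S(add(add(SSSZ, Z), add(SZ, SZ)))
  →3  S(add(S(add(SSZ, Z)), add(SZ, SZ)))
  →4  S(S(add(add(SSZ, Z), add(SZ, SZ))))
  →5  S(S(add(S(add(SZ, Z)), add(SZ, SZ))))
  →6  S(S(S(add(add(SZ, Z), add(SZ, SZ)))))
  →7  S(S(S(add(S(add(Z, Z)), add(SZ, SZ)))))
  →8  S(S(S(S(add(add(Z, Z), add(SZ, SZ))))))
  →9  S(S(S(S(add(Z, add(SZ, SZ))))))
  →10  S(S(S(S(add(SZ, SZ)))))
  →11  S(S(S(S(S(add(Z, SZ))))))
  →12  S^6(Z)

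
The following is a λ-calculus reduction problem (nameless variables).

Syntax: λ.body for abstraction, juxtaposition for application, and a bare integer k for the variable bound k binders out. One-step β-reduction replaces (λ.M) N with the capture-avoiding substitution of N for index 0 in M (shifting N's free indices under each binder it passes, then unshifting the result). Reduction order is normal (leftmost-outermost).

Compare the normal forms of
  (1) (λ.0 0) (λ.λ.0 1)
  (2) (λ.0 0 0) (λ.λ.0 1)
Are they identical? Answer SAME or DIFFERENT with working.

Term A:
  start: (λ.0 0) (λ.λ.0 1)
  →1  (λ.λ.0 1) (λ.λ.0 1)
  →2  λ.0 (λ.λ.0 1)

Term B:
  start: (λ.0 0 0) (λ.λ.0 1)
  →1  (λ.λ.0 1) (λ.λ.0 1) (λ.λ.0 1)
  →2  (λ.0 (λ.λ.0 1)) (λ.λ.0 1)
  →3  (λ.λ.0 1) (λ.λ.0 1)
  →4  λ.0 (λ.λ.0 1)

Answer: SAME — A ⇓ λ.0 (λ.λ.0 1), B ⇓ λ.0 (λ.λ.0 1)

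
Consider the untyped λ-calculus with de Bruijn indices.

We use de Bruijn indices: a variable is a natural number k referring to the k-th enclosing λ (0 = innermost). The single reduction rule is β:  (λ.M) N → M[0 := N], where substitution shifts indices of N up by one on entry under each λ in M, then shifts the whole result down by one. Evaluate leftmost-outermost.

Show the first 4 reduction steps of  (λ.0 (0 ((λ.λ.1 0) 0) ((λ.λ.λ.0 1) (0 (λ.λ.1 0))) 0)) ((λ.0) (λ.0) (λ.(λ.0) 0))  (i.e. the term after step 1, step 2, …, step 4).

Answer: after 4 steps: (λ.0) ((λ.0) (λ.0) (λ.(λ.0) 0) ((λ.λ.1 0) ((λ.0) (λ.0) (λ.(λ.0) 0))) ((λ.λ.λ.0 1) ((λ.0) (λ.0) (λ.(λ.0) 0) (λ.λ.1 0))) ((λ.0) (λ.0) (λ.(λ.0) 0)))

Derivation:
  start: (λ.0 (0 ((λ.λ.1 0) 0) ((λ.λ.λ.0 1) (0 (λ.λ.1 0))) 0)) ((λ.0) (λ.0) (λ.(λ.0) 0))
  →1  (λ.0) (λ.0) (λ.(λ.0) 0) ((λ.0) (λ.0) (λ.(λ.0) 0) ((λ.λ.1 0) ((λ.0) (λ.0) (λ.(λ.0) 0))) ((λ.λ.λ.0 1) ((λ.0) (λ.0) (λ.(λ.0) 0) (λ.λ.1 0))) ((λ.0) (λ.0) (λ.(λ.0) 0)))
  →2  (λ.0) (λ.(λ.0) 0) ((λ.0) (λ.0) (λ.(λ.0) 0) ((λ.λ.1 0) ((λ.0) (λ.0) (λ.(λ.0) 0))) ((λ.λ.λ.0 1) ((λ.0) (λ.0) (λ.(λ.0) 0) (λ.λ.1 0))) ((λ.0) (λ.0) (λ.(λ.0) 0)))
  →3  (λ.(λ.0) 0) ((λ.0) (λ.0) (λ.(λ.0) 0) ((λ.λ.1 0) ((λ.0) (λ.0) (λ.(λ.0) 0))) ((λ.λ.λ.0 1) ((λ.0) (λ.0) (λ.(λ.0) 0) (λ.λ.1 0))) ((λ.0) (λ.0) (λ.(λ.0) 0)))
  →4  (λ.0) ((λ.0) (λ.0) (λ.(λ.0) 0) ((λ.λ.1 0) ((λ.0) (λ.0) (λ.(λ.0) 0))) ((λ.λ.λ.0 1) ((λ.0) (λ.0) (λ.(λ.0) 0) (λ.λ.1 0))) ((λ.0) (λ.0) (λ.(λ.0) 0)))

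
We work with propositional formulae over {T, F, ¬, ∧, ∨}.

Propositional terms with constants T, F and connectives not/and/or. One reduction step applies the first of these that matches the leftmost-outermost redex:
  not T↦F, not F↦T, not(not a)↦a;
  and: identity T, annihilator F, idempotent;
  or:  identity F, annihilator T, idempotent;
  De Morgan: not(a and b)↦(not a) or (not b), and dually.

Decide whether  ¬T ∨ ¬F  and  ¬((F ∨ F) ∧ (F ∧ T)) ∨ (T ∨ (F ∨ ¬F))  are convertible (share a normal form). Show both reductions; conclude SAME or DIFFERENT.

Term A:
  start: ¬T ∨ ¬F
  →1  F ∨ ¬F
  →2  ¬F
  →3  T

Term B:
  start: ¬((F ∨ F) ∧ (F ∧ T)) ∨ (T ∨ (F ∨ ¬F))
  →1  (¬(F ∨ F) ∨ ¬(F ∧ T)) ∨ (T ∨ (F ∨ ¬F))
  →2  ((¬F ∧ ¬F) ∨ ¬(F ∧ T)) ∨ (T ∨ (F ∨ ¬F))
  →3  (¬F ∨ ¬(F ∧ T)) ∨ (T ∨ (F ∨ ¬F))
  →4  (T ∨ ¬(F ∧ T)) ∨ (T ∨ (F ∨ ¬F))
  →5  T ∨ (T ∨ (F ∨ ¬F))
  →6  T

Answer: SAME — A ⇓ T, B ⇓ T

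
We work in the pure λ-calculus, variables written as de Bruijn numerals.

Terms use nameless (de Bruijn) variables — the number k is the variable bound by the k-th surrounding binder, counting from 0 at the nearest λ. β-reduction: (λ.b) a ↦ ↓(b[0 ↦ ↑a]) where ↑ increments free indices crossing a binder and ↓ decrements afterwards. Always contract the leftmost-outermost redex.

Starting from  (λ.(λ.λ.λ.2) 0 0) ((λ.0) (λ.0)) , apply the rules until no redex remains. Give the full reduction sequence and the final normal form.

Answer: normal form = λ.λ.0  (in 4 steps)

Reduction:
  start: (λ.(λ.λ.λ.2) 0 0) ((λ.0) (λ.0))
  [1] (λ.λ.λ.2) ((λ.0) (λ.0)) ((λ.0) (λ.0))
  [2] (λ.λ.(λ.0) (λ.0)) ((λ.0) (λ.0))
  [3] λ.(λ.0) (λ.0)
  [4] λ.λ.0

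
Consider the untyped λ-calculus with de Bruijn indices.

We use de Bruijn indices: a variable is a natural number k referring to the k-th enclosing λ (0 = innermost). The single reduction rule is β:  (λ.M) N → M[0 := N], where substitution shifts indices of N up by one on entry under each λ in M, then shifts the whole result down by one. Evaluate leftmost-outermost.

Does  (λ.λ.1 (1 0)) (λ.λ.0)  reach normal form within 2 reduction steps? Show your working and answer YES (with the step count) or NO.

Answer: YES — reaches normal form λ.λ.0 in 2 ≤ 2 steps

Working:
  start: (λ.λ.1 (1 0)) (λ.λ.0)
  [1] λ.(λ.λ.0) ((λ.λ.0) 0)
  [2] λ.λ.0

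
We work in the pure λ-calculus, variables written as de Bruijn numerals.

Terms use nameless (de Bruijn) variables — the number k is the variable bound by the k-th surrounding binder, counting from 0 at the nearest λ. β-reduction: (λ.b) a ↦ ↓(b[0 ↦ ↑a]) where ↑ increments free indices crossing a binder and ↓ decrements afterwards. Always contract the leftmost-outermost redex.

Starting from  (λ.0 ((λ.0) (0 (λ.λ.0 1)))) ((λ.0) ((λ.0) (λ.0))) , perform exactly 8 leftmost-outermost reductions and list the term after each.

  start: (λ.0 ((λ.0) (0 (λ.λ.0 1)))) ((λ.0) ((λ.0) (λ.0)))
  →1  (λ.0) ((λ.0) (λ.0)) ((λ.0) ((λ.0) ((λ.0) (λ.0)) (λ.λ.0 1)))
  →2  (λ.0) (λ.0) ((λ.0) ((λ.0) ((λ.0) (λ.0)) (λ.λ.0 1)))
  →3  (λ.0) ((λ.0) ((λ.0) ((λ.0) (λ.0)) (λ.λ.0 1)))
  →4  (λ.0) ((λ.0) ((λ.0) (λ.0)) (λ.λ.0 1))
  →5  (λ.0) ((λ.0) (λ.0)) (λ.λ.0 1)
  →6  (λ.0) (λ.0) (λ.λ.0 1)
  →7  (λ.0) (λ.λ.0 1)
  →8  λ.λ.0 1

Answer: after 8 steps: λ.λ.0 1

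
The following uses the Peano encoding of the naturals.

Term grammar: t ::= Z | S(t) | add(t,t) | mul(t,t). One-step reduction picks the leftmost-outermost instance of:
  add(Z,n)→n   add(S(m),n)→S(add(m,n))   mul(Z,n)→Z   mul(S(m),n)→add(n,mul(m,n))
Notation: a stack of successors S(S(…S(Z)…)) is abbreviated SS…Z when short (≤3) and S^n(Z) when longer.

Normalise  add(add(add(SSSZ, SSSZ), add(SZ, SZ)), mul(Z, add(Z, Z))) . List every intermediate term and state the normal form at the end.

  start: add(add(add(SSSZ, SSSZ), add(SZ, SZ)), mul(Z, add(Z, Z)))
  [1] add(add(S(add(SSZ, SSSZ)), add(SZ, SZ)), mul(Z, add(Z, Z)))
  [2] add(S(add(add(SSZ, SSSZ), add(SZ, SZ))), mul(Z, add(Z, Z)))
  [3] S(add(add(add(SSZ, SSSZ), add(SZ, SZ)), mul(Z, add(Z, Z))))
  [4] S(add(add(S(add(SZ, SSSZ)), add(SZ, SZ)), mul(Z, add(Z, Z))))
  [5] S(add(S(add(add(SZ, SSSZ), add(SZ, SZ))), mul(Z, add(Z, Z))))
  [6] S(S(add(add(add(SZ, SSSZ), add(SZ, SZ)), mul(Z, add(Z, Z)))))
  [7] S(S(add(add(S(add(Z, SSSZ)), add(SZ, SZ)), mul(Z, add(Z, Z)))))
  [8] S(S(add(S(add(add(Z, SSSZ), add(SZ, SZ))), mul(Z, add(Z, Z)))))
  [9] S(S(S(add(add(add(Z, SSSZ), add(SZ, SZ)), mul(Z, add(Z, Z))))))
  [10] S(S(S(add(add(SSSZ, add(SZ, SZ)), mul(Z, add(Z, Z))))))
  [11] S(S(S(add(S(add(SSZ, add(SZ, SZ))), mul(Z, add(Z, Z))))))
  [12] S(S(S(S(add(add(SSZ, add(SZ, SZ)), mul(Z, add(Z, Z)))))))
  [13] S(S(S(S(add(S(add(SZ, add(SZ, SZ))), mul(Z, add(Z, Z)))))))
  [14] S(S(S(S(S(add(add(SZ, add(SZ, SZ)), mul(Z, add(Z, Z))))))))
  [15] S(S(S(S(S(add(S(add(Z, add(SZ, SZ))), mul(Z, add(Z, Z))))))))
  [16] S(S(S(S(S(S(add(add(Z, add(SZ, SZ)), mul(Z, add(Z, Z)))))))))
  [17] S(S(S(S(S(S(add(add(SZ, SZ), mul(Z, add(Z, Z)))))))))
  [18] S(S(S(S(S(S(add(S(add(Z, SZ)), mul(Z, add(Z, Z)))))))))
  [19] S(S(S(S(S(S(S(add(add(Z, SZ), mul(Z, add(Z, Z))))))))))
  [20] S(S(S(S(S(S(S(add(SZ, mul(Z, add(Z, Z))))))))))
  [21] S(S(S(S(S(S(S(S(add(Z, mul(Z, add(Z, Z)))))))))))
  [22] S(S(S(S(S(S(S(S(mul(Z, add(Z, Z))))))))))
  [23] S^8(Z)

Answer: normal form = S^8(Z)  (in 23 steps)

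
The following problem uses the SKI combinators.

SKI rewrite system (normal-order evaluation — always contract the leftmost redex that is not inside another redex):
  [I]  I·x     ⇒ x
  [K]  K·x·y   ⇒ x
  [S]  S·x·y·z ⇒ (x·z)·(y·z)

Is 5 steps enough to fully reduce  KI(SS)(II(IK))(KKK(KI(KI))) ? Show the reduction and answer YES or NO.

Answer: NO — after 5 steps the term is K(KKK(KI(KI))), not yet normal

Reduction:
  start: KI(SS)(II(IK))(KKK(KI(KI)))
  [1] I(II(IK))(KKK(KI(KI)))
  [2] II(IK)(KKK(KI(KI)))
  [3] I(IK)(KKK(KI(KI)))
  [4] IK(KKK(KI(KI)))
  [5] K(KKK(KI(KI)))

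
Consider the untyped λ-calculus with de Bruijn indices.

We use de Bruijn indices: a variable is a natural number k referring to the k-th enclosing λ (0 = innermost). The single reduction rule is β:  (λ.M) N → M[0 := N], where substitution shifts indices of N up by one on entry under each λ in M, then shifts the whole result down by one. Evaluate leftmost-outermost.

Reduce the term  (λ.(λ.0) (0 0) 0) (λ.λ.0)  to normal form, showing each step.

Answer: normal form = λ.λ.0  (in 4 steps)

Derivation:
  start: (λ.(λ.0) (0 0) 0) (λ.λ.0)
  [1] (λ.0) ((λ.λ.0) (λ.λ.0)) (λ.λ.0)
  [2] (λ.λ.0) (λ.λ.0) (λ.λ.0)
  [3] (λ.0) (λ.λ.0)
  [4] λ.λ.0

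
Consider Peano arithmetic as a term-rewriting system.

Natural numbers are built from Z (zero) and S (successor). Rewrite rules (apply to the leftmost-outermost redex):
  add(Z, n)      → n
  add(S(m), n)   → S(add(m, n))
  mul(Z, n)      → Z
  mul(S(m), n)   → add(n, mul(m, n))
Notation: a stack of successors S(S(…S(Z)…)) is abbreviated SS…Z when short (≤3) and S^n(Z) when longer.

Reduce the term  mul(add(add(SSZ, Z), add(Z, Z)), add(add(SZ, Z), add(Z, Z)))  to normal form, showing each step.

Answer: normal form = SSZ  (in 24 steps)

Reduction:
  start: mul(add(add(SSZ, Z), add(Z, Z)), add(add(SZ, Z), add(Z, Z)))
  [1] mul(add(S(add(SZ, Z)), add(Z, Z)), add(add(SZ, Z), add(Z, Z)))
  [2] mul(S(add(add(SZ, Z), add(Z, Z))), add(add(SZ, Z), add(Z, Z)))
  [3] add(add(add(SZ, Z), add(Z, Z)), mul(add(add(SZ, Z), add(Z, Z)), add(add(SZ, Z), add(Z, Z))))
  [4] add(add(S(add(Z, Z)), add(Z, Z)), mul(add(add(SZ, Z), add(Z, Z)), add(add(SZ, Z), add(Z, Z))))
  [5] add(S(add(add(Z, Z), add(Z, Z))), mul(add(add(SZ, Z), add(Z, Z)), add(add(SZ, Z), add(Z, Z))))
  [6] S(add(add(add(Z, Z), add(Z, Z)), mul(add(add(SZ, Z), add(Z, Z)), add(add(SZ, Z), add(Z, Z)))))
  [7] S(add(add(Z, add(Z, Z)), mul(add(add(SZ, Z), add(Z, Z)), add(add(SZ, Z), add(Z, Z)))))
  [8] S(add(add(Z, Z), mul(add(add(SZ, Z), add(Z, Z)), add(add(SZ, Z), add(Z, Z)))))
  [9] S(add(Z, mul(add(add(SZ, Z), add(Z, Z)), add(add(SZ, Z), add(Z, Z)))))
  [10] S(mul(add(add(SZ, Z), add(Z, Z)), add(add(SZ, Z), add(Z, Z))))
  [11] S(mul(add(S(add(Z, Z)), add(Z, Z)), add(add(SZ, Z), add(Z, Z))))
  [12] S(mul(S(add(add(Z, Z), add(Z, Z))), add(add(SZ, Z), add(Z, Z))))
  [13] S(add(add(add(SZ, Z), add(Z, Z)), mul(add(add(Z, Z), add(Z, Z)), add(add(SZ, Z), add(Z, Z)))))
  [14] S(add(add(S(add(Z, Z)), add(Z, Z)), mul(add(add(Z, Z), add(Z, Z)), add(add(SZ, Z), add(Z, Z)))))
  [15] S(add(S(add(add(Z, Z), add(Z, Z))), mul(add(add(Z, Z), add(Z, Z)), add(add(SZ, Z), add(Z, Z)))))
  [16] S(S(add(add(add(Z, Z), add(Z, Z)), mul(add(add(Z, Z), add(Z, Z)), add(add(SZ, Z), add(Z, Z))))))
  [17] S(S(add(add(Z, add(Z, Z)), mul(add(add(Z, Z), add(Z, Z)), add(add(SZ, Z), add(Z, Z))))))
  [18] S(S(add(add(Z, Z), mul(add(add(Z, Z), add(Z, Z)), add(add(SZ, Z), add(Z, Z))))))
  [19] S(S(add(Z, mul(add(add(Z, Z), add(Z, Z)), add(add(SZ, Z), add(Z, Z))))))
  [20] S(S(mul(add(add(Z, Z), add(Z, Z)), add(add(SZ, Z), add(Z, Z)))))
  [21] S(S(mul(add(Z, add(Z, Z)), add(add(SZ, Z), add(Z, Z)))))
  [22] S(S(mul(add(Z, Z), add(add(SZ, Z), add(Z, Z)))))
  [23] S(S(mul(Z, add(add(SZ, Z), add(Z, Z)))))
  [24] SSZ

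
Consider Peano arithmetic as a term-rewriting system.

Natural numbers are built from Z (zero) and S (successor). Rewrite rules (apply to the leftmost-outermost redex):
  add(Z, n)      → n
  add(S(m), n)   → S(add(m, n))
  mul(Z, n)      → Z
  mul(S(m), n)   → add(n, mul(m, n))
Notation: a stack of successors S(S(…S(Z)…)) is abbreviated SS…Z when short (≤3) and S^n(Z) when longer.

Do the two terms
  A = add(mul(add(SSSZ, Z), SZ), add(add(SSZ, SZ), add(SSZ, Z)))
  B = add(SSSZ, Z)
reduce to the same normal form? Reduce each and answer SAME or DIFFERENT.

Answer: DIFFERENT — A ⇓ S^8(Z), B ⇓ SSSZ

Derivation:
Term A:
  start: add(mul(add(SSSZ, Z), SZ), add(add(SSZ, SZ), add(SSZ, Z)))
  step 1: add(mul(S(add(SSZ, Z)), SZ), add(add(SSZ, SZ), add(SSZ, Z)))
  step 2: add(add(SZ, mul(add(SSZ, Z), SZ)), add(add(SSZ, SZ), add(SSZ, Z)))
  step 3: add(S(add(Z, mul(add(SSZ, Z), SZ))), add(add(SSZ, SZ), add(SSZ, Z)))
  step 4: S(add(add(Z, mul(add(SSZ, Z), SZ)), add(add(SSZ, SZ), add(SSZ, Z))))
  step 5: S(add(mul(add(SSZ, Z), SZ), add(add(SSZ, SZ), add(SSZ, Z))))
  step 6: S(add(mul(S(add(SZ, Z)), SZ), add(add(SSZ, SZ), add(SSZ, Z))))
  step 7: S(add(add(SZ, mul(add(SZ, Z), SZ)), add(add(SSZ, SZ), add(SSZ, Z))))
  step 8: S(add(S(add(Z, mul(add(SZ, Z), SZ))), add(add(SSZ, SZ), add(SSZ, Z))))
  step 9: S(S(add(add(Z, mul(add(SZ, Z), SZ)), add(add(SSZ, SZ), add(SSZ, Z)))))
  step 10: S(S(add(mul(add(SZ, Z), SZ), add(add(SSZ, SZ), add(SSZ, Z)))))
  step 11: S(S(add(mul(S(add(Z, Z)), SZ), add(add(SSZ, SZ), add(SSZ, Z)))))
  step 12: S(S(add(add(SZ, mul(add(Z, Z), SZ)), add(add(SSZ, SZ), add(SSZ, Z)))))
  step 13: S(S(add(S(add(Z, mul(add(Z, Z), SZ))), add(add(SSZ, SZ), add(SSZ, Z)))))
  step 14: S(S(S(add(add(Z, mul(add(Z, Z), SZ)), add(add(SSZ, SZ), add(SSZ, Z))))))
  step 15: S(S(S(add(mul(add(Z, Z), SZ), add(add(SSZ, SZ), add(SSZ, Z))))))
  step 16: S(S(S(add(mul(Z, SZ), add(add(SSZ, SZ), add(SSZ, Z))))))
  step 17: S(S(S(add(Z, add(add(SSZ, SZ), add(SSZ, Z))))))
  step 18: S(S(S(add(add(SSZ, SZ), add(SSZ, Z)))))
  step 19: S(S(S(add(S(add(SZ, SZ)), add(SSZ, Z)))))
  step 20: S(S(S(S(add(add(SZ, SZ), add(SSZ, Z))))))
  step 21: S(S(S(S(add(S(add(Z, SZ)), add(SSZ, Z))))))
  step 22: S(S(S(S(S(add(add(Z, SZ), add(SSZ, Z)))))))
  step 23: S(S(S(S(S(add(SZ, add(SSZ, Z)))))))
  step 24: S(S(S(S(S(S(add(Z, add(SSZ, Z))))))))
  step 25: S(S(S(S(S(S(add(SSZ, Z)))))))
  step 26: S(S(S(S(S(S(S(add(SZ, Z))))))))
  step 27: S(S(S(S(S(S(S(S(add(Z, Z)))))))))
  step 28: S^8(Z)

Term B:
  start: add(SSSZ, Z)
  step 1: S(add(SSZ, Z))
  step 2: S(S(add(SZ, Z)))
  step 3: S(S(S(add(Z, Z))))
  step 4: SSSZ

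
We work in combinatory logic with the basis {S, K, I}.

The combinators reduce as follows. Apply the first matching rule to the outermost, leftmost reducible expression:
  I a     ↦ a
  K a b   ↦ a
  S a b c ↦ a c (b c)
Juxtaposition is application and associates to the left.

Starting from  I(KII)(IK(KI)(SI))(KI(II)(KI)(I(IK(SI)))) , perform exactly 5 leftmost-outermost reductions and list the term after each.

  start: I(KII)(IK(KI)(SI))(KI(II)(KI)(I(IK(SI))))
  →1  KII(IK(KI)(SI))(KI(II)(KI)(I(IK(SI))))
  →2  I(IK(KI)(SI))(KI(II)(KI)(I(IK(SI))))
  →3  IK(KI)(SI)(KI(II)(KI)(I(IK(SI))))
  →4  K(KI)(SI)(KI(II)(KI)(I(IK(SI))))
  →5  KI(KI(II)(KI)(I(IK(SI))))

Answer: after 5 steps: KI(KI(II)(KI)(I(IK(SI))))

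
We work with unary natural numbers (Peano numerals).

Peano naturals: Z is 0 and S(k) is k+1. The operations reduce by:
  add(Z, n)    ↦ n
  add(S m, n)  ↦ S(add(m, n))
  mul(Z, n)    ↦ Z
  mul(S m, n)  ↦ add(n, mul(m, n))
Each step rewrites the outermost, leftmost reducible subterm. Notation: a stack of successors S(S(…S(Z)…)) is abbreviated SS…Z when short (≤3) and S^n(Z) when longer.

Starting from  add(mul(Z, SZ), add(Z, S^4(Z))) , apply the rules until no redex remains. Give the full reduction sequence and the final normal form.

  start: add(mul(Z, SZ), add(Z, S^4(Z)))
  step 1: add(Z, add(Z, S^4(Z)))
  step 2: add(Z, S^4(Z))
  step 3: S^4(Z)

Answer: normal form = S^4(Z)  (in 3 steps)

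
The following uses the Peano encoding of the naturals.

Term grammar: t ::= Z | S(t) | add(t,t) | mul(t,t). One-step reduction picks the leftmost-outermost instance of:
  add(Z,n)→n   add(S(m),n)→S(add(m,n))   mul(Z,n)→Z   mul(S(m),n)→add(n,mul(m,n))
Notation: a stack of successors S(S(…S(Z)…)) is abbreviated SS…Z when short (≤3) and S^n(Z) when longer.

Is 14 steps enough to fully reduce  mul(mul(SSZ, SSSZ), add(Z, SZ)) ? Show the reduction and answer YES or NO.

Answer: NO — after 14 steps the term is S(S(add(SZ, mul(add(Z, mul(SZ, SSSZ)), add(Z, SZ))))), not yet normal

Derivation:
  start: mul(mul(SSZ, SSSZ), add(Z, SZ))
  →1  mul(add(SSSZ, mul(SZ, SSSZ)), add(Z, SZ))
  →2  mul(S(add(SSZ, mul(SZ, SSSZ))), add(Z, SZ))
  →3  add(add(Z, SZ), mul(add(SSZ, mul(SZ, SSSZ)), add(Z, SZ)))
  →4  add(SZ, mul(add(SSZ, mul(SZ, SSSZ)), add(Z, SZ)))
  →5  S(add(Z, mul(add(SSZ, mul(SZ, SSSZ)), add(Z, SZ))))
  →6  S(mul(add(SSZ, mul(SZ, SSSZ)), add(Z, SZ)))
  →7  S(mul(S(add(SZ, mul(SZ, SSSZ))), add(Z, SZ)))
  →8  S(add(add(Z, SZ), mul(add(SZ, mul(SZ, SSSZ)), add(Z, SZ))))
  →9  S(add(SZ, mul(add(SZ, mul(SZ, SSSZ)), add(Z, SZ))))
  →10  S(S(add(Z, mul(add(SZ, mul(SZ, SSSZ)), add(Z, SZ)))))
  →11  S(S(mul(add(SZ, mul(SZ, SSSZ)), add(Z, SZ))))
  →12  S(S(mul(S(add(Z, mul(SZ, SSSZ))), add(Z, SZ))))
  →13  S(S(add(add(Z, SZ), mul(add(Z, mul(SZ, SSSZ)), add(Z, SZ)))))
  →14  S(S(add(SZ, mul(add(Z, mul(SZ, SSSZ)), add(Z, SZ)))))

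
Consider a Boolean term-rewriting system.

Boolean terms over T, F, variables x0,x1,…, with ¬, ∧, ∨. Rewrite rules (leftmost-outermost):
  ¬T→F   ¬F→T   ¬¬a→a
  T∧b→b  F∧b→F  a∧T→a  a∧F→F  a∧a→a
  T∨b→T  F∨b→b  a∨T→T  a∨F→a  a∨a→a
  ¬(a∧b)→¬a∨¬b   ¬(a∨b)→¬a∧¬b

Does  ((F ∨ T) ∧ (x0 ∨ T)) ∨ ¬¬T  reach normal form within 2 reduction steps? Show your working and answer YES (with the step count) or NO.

Answer: NO — after 2 steps the term is (x0 ∨ T) ∨ ¬¬T, not yet normal

Working:
  start: ((F ∨ T) ∧ (x0 ∨ T)) ∨ ¬¬T
  →1  (T ∧ (x0 ∨ T)) ∨ ¬¬T
  →2  (x0 ∨ T) ∨ ¬¬T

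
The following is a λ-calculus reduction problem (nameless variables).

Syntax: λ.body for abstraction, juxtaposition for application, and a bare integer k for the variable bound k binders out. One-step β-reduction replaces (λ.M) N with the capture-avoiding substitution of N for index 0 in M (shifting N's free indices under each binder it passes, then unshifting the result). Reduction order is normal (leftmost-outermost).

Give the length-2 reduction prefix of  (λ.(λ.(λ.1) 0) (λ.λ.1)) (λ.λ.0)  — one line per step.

  start: (λ.(λ.(λ.1) 0) (λ.λ.1)) (λ.λ.0)
  →1  (λ.(λ.1) 0) (λ.λ.1)
  →2  (λ.λ.λ.1) (λ.λ.1)

Answer: after 2 steps: (λ.λ.λ.1) (λ.λ.1)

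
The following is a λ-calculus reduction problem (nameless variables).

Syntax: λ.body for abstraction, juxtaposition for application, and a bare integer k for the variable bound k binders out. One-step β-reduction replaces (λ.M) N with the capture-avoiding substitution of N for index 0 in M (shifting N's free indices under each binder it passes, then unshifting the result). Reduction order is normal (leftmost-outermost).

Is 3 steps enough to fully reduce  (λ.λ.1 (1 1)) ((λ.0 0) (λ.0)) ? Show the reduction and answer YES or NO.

  start: (λ.λ.1 (1 1)) ((λ.0 0) (λ.0))
  →1  λ.(λ.0 0) (λ.0) ((λ.0 0) (λ.0) ((λ.0 0) (λ.0)))
  →2  λ.(λ.0) (λ.0) ((λ.0 0) (λ.0) ((λ.0 0) (λ.0)))
  →3  λ.(λ.0) ((λ.0 0) (λ.0) ((λ.0 0) (λ.0)))

Answer: NO — after 3 steps the term is λ.(λ.0) ((λ.0 0) (λ.0) ((λ.0 0) (λ.0))), not yet normal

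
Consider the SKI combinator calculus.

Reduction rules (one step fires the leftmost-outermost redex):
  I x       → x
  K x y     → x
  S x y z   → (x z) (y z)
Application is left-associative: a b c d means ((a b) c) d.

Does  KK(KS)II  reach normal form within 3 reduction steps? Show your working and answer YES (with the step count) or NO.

Answer: YES — reaches normal form I in 2 ≤ 3 steps

Working:
  start: KK(KS)II
  step 1: KII
  step 2: I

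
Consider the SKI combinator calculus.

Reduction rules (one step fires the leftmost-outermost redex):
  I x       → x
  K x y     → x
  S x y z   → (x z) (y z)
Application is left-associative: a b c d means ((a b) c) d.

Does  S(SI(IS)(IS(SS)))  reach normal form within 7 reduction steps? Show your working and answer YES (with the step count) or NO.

  start: S(SI(IS)(IS(SS)))
  [1] S(I(IS(SS))(IS(IS(SS))))
  [2] S(IS(SS)(IS(IS(SS))))
  [3] S(S(SS)(IS(IS(SS))))
  [4] S(S(SS)(S(IS(SS))))
  [5] S(S(SS)(S(S(SS))))

Answer: YES — reaches normal form S(S(SS)(S(S(SS)))) in 5 ≤ 7 steps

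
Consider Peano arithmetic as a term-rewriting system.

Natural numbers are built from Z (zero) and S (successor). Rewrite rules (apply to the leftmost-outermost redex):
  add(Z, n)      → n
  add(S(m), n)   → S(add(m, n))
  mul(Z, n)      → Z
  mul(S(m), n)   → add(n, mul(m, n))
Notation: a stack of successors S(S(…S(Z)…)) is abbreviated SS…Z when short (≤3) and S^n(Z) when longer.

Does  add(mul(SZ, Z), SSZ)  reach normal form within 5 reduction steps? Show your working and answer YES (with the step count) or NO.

  start: add(mul(SZ, Z), SSZ)
  step 1: add(add(Z, mul(Z, Z)), SSZ)
  step 2: add(mul(Z, Z), SSZ)
  step 3: add(Z, SSZ)
  step 4: SSZ

Answer: YES — reaches normal form SSZ in 4 ≤ 5 steps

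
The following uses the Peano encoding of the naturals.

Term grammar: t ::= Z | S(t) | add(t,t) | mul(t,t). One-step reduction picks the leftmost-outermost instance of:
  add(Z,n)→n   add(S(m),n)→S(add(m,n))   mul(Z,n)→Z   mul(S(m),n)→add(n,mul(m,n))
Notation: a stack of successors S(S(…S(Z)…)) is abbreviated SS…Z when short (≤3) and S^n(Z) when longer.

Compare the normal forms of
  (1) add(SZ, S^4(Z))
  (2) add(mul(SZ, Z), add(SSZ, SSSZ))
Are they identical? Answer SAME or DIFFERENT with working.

Answer: SAME — A ⇓ S^5(Z), B ⇓ S^5(Z)

Reduction:
Term A:
  start: add(SZ, S^4(Z))
  [1] S(add(Z, S^4(Z)))
  [2] S^5(Z)

Term B:
  start: add(mul(SZ, Z), add(SSZ, SSSZ))
  [1] add(add(Z, mul(Z, Z)), add(SSZ, SSSZ))
  [2] add(mul(Z, Z), add(SSZ, SSSZ))
  [3] add(Z, add(SSZ, SSSZ))
  [4] add(SSZ, SSSZ)
  [5] S(add(SZ, SSSZ))
  [6] S(S(add(Z, SSSZ)))
  [7] S^5(Z)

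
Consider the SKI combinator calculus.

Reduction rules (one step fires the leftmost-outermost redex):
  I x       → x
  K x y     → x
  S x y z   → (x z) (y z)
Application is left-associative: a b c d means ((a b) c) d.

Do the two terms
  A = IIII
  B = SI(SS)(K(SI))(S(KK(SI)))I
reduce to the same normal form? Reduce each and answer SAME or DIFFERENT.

Term A:
  start: IIII
  step 1: III
  step 2: II
  step 3: I

Term B:
  start: SI(SS)(K(SI))(S(KK(SI)))I
  step 1: I(K(SI))(SS(K(SI)))(S(KK(SI)))I
  step 2: K(SI)(SS(K(SI)))(S(KK(SI)))I
  step 3: SI(S(KK(SI)))I
  step 4: II(S(KK(SI))I)
  step 5: I(S(KK(SI))I)
  step 6: S(KK(SI))I
  step 7: SKI

Answer: DIFFERENT — A ⇓ I, B ⇓ SKI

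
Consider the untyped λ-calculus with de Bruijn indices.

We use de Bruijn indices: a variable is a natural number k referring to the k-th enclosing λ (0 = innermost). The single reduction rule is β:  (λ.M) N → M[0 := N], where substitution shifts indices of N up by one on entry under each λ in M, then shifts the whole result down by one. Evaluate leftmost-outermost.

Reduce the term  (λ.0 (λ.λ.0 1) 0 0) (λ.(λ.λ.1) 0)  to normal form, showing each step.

  start: (λ.0 (λ.λ.0 1) 0 0) (λ.(λ.λ.1) 0)
  [1] (λ.(λ.λ.1) 0) (λ.λ.0 1) (λ.(λ.λ.1) 0) (λ.(λ.λ.1) 0)
  [2] (λ.λ.1) (λ.λ.0 1) (λ.(λ.λ.1) 0) (λ.(λ.λ.1) 0)
  [3] (λ.λ.λ.0 1) (λ.(λ.λ.1) 0) (λ.(λ.λ.1) 0)
  [4] (λ.λ.0 1) (λ.(λ.λ.1) 0)
  [5] λ.0 (λ.(λ.λ.1) 0)
  [6] λ.0 (λ.λ.1)

Answer: normal form = λ.0 (λ.λ.1)  (in 6 steps)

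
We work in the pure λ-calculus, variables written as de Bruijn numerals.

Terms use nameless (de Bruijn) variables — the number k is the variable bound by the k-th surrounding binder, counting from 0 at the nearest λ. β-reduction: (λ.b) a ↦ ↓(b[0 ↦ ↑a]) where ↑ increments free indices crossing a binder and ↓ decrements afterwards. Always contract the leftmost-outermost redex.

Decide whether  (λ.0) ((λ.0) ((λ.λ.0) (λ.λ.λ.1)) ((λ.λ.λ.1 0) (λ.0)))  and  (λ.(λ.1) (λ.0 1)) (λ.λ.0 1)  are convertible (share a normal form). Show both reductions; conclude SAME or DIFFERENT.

Term A:
  start: (λ.0) ((λ.0) ((λ.λ.0) (λ.λ.λ.1)) ((λ.λ.λ.1 0) (λ.0)))
  step 1: (λ.0) ((λ.λ.0) (λ.λ.λ.1)) ((λ.λ.λ.1 0) (λ.0))
  step 2: (λ.λ.0) (λ.λ.λ.1) ((λ.λ.λ.1 0) (λ.0))
  step 3: (λ.0) ((λ.λ.λ.1 0) (λ.0))
  step 4: (λ.λ.λ.1 0) (λ.0)
  step 5: λ.λ.1 0

Term B:
  start: (λ.(λ.1) (λ.0 1)) (λ.λ.0 1)
  step 1: (λ.λ.λ.0 1) (λ.0 (λ.λ.0 1))
  step 2: λ.λ.0 1

Answer: DIFFERENT — A ⇓ λ.λ.1 0, B ⇓ λ.λ.0 1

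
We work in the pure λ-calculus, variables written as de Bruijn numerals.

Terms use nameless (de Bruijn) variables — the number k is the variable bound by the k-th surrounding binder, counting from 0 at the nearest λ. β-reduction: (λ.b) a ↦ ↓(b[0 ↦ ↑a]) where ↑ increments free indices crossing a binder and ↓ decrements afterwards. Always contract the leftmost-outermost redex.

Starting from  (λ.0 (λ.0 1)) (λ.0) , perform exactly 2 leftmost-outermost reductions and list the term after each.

Answer: after 2 steps: λ.0 (λ.0)

Derivation:
  start: (λ.0 (λ.0 1)) (λ.0)
  →1  (λ.0) (λ.0 (λ.0))
  →2  λ.0 (λ.0)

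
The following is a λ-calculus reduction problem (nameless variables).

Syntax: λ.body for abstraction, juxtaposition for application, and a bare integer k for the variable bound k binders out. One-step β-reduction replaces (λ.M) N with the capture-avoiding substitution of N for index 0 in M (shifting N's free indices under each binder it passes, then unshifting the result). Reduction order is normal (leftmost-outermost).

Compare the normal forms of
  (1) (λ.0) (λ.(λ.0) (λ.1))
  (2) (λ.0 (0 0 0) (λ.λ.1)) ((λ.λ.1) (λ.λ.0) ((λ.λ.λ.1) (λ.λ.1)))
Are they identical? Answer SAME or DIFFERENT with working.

Answer: SAME — A ⇓ λ.λ.1, B ⇓ λ.λ.1

Reduction:
Term A:
  start: (λ.0) (λ.(λ.0) (λ.1))
  →1  λ.(λ.0) (λ.1)
  →2  λ.λ.1

Term B:
  start: (λ.0 (0 0 0) (λ.λ.1)) ((λ.λ.1) (λ.λ.0) ((λ.λ.λ.1) (λ.λ.1)))
  →1  (λ.λ.1) (λ.λ.0) ((λ.λ.λ.1) (λ.λ.1)) ((λ.λ.1) (λ.λ.0) ((λ.λ.λ.1) (λ.λ.1)) ((λ.λ.1) (λ.λ.0) ((λ.λ.λ.1) (λ.λ.1))) ((λ.λ.1) (λ.λ.0) ((λ.λ.λ.1) (λ.λ.1)))) (λ.λ.1)
  →2  (λ.λ.λ.0) ((λ.λ.λ.1) (λ.λ.1)) ((λ.λ.1) (λ.λ.0) ((λ.λ.λ.1) (λ.λ.1)) ((λ.λ.1) (λ.λ.0) ((λ.λ.λ.1) (λ.λ.1))) ((λ.λ.1) (λ.λ.0) ((λ.λ.λ.1) (λ.λ.1)))) (λ.λ.1)
  →3  (λ.λ.0) ((λ.λ.1) (λ.λ.0) ((λ.λ.λ.1) (λ.λ.1)) ((λ.λ.1) (λ.λ.0) ((λ.λ.λ.1) (λ.λ.1))) ((λ.λ.1) (λ.λ.0) ((λ.λ.λ.1) (λ.λ.1)))) (λ.λ.1)
  →4  (λ.0) (λ.λ.1)
  →5  λ.λ.1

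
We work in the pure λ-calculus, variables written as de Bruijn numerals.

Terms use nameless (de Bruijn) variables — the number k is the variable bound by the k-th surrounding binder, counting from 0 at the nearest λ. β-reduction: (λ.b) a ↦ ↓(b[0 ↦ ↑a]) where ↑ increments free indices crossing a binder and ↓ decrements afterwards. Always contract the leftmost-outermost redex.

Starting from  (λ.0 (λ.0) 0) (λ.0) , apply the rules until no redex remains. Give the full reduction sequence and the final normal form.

Answer: normal form = λ.0  (in 3 steps)

Working:
  start: (λ.0 (λ.0) 0) (λ.0)
  [1] (λ.0) (λ.0) (λ.0)
  [2] (λ.0) (λ.0)
  [3] λ.0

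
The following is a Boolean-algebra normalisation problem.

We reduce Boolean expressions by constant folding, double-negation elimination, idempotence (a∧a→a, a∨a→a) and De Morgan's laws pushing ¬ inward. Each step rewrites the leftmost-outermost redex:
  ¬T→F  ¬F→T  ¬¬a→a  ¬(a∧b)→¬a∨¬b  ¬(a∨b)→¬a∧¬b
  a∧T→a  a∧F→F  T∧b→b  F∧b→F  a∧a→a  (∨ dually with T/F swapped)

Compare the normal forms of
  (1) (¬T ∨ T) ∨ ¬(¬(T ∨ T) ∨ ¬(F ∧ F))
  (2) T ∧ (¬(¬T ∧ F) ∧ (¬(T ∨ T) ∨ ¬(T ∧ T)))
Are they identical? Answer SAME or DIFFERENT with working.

Answer: DIFFERENT — A ⇓ T, B ⇓ F

Working:
Term A:
  start: (¬T ∨ T) ∨ ¬(¬(T ∨ T) ∨ ¬(F ∧ F))
  →1  T ∨ ¬(¬(T ∨ T) ∨ ¬(F ∧ F))
  →2  T

Term B:
  start: T ∧ (¬(¬T ∧ F) ∧ (¬(T ∨ T) ∨ ¬(T ∧ T)))
  →1  ¬(¬T ∧ F) ∧ (¬(T ∨ T) ∨ ¬(T ∧ T))
  →2  (¬¬T ∨ ¬F) ∧ (¬(T ∨ T) ∨ ¬(T ∧ T))
  →3  (T ∨ ¬F) ∧ (¬(T ∨ T) ∨ ¬(T ∧ T))
  →4  T ∧ (¬(T ∨ T) ∨ ¬(T ∧ T))
  →5  ¬(T ∨ T) ∨ ¬(T ∧ T)
  →6  (¬T ∧ ¬T) ∨ ¬(T ∧ T)
  →7  ¬T ∨ ¬(T ∧ T)
  →8  F ∨ ¬(T ∧ T)
  →9  ¬(T ∧ T)
  →10  ¬T ∨ ¬T
  →11  ¬T
  →12  F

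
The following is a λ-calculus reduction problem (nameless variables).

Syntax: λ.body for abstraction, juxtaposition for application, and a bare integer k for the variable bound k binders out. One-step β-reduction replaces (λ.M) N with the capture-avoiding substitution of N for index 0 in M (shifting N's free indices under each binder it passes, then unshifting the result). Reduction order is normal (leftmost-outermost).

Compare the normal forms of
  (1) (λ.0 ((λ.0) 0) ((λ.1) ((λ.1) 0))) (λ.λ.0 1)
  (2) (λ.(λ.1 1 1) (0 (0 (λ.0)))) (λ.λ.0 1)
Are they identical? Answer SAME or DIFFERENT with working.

Term A:
  start: (λ.0 ((λ.0) 0) ((λ.1) ((λ.1) 0))) (λ.λ.0 1)
  [1] (λ.λ.0 1) ((λ.0) (λ.λ.0 1)) ((λ.λ.λ.0 1) ((λ.λ.λ.0 1) (λ.λ.0 1)))
  [2] (λ.0 ((λ.0) (λ.λ.0 1))) ((λ.λ.λ.0 1) ((λ.λ.λ.0 1) (λ.λ.0 1)))
  [3] (λ.λ.λ.0 1) ((λ.λ.λ.0 1) (λ.λ.0 1)) ((λ.0) (λ.λ.0 1))
  [4] (λ.λ.0 1) ((λ.0) (λ.λ.0 1))
  [5] λ.0 ((λ.0) (λ.λ.0 1))
  [6] λ.0 (λ.λ.0 1)

Term B:
  start: (λ.(λ.1 1 1) (0 (0 (λ.0)))) (λ.λ.0 1)
  [1] (λ.(λ.λ.0 1) (λ.λ.0 1) (λ.λ.0 1)) ((λ.λ.0 1) ((λ.λ.0 1) (λ.0)))
  [2] (λ.λ.0 1) (λ.λ.0 1) (λ.λ.0 1)
  [3] (λ.0 (λ.λ.0 1)) (λ.λ.0 1)
  [4] (λ.λ.0 1) (λ.λ.0 1)
  [5] λ.0 (λ.λ.0 1)

Answer: SAME — A ⇓ λ.0 (λ.λ.0 1), B ⇓ λ.0 (λ.λ.0 1)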